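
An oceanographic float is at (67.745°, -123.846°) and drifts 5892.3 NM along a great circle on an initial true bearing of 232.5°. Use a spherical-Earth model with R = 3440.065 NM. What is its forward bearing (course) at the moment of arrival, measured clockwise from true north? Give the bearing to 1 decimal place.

final bearing 198.8°

Central angle δ = d/R = 1.712846 rad.
Start latitude φ₁ = 1.182373 rad; initial bearing θ = 4.057891 rad.
Applying the spherical law of cosines for sides, sin φ₂ = sin φ₁ cos δ + cos φ₁ sin δ cos θ = -0.359260, so φ₂ = -21.055°.
Δλ = atan2( sin θ sin δ cos φ₁ , cos δ − sin φ₁ sin φ₂ ) = atan2(-0.297440, 0.190925) = -1.000139 rad = -57.304°.
λ₂ = -123.846° + -57.304° = -181.150°, normalized to (−180°, 180°] → 178.850°.
The forward bearing on arrival equals the back-azimuth from the destination plus 180°.
Back-azimuth from P₂ (-21.1°, 178.9°) to P₁ (67.7°, -123.8°), with Δλ' = λ₁ − λ₂ = -302.7°: atan2( sin Δλ' cos φ₁ , cos φ₂ sin φ₁ − sin φ₂ cos φ₁ cos Δλ' ) = 18.8°.
Final bearing = (18.8° + 180°) mod 360° = 198.8°.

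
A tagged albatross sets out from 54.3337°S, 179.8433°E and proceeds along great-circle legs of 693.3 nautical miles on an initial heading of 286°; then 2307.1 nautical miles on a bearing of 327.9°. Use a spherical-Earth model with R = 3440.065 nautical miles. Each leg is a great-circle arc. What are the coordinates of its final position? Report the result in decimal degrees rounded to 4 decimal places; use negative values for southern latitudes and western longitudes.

latitude -14.9850°, longitude 142.5062°

Apply the spherical direct solution leg by leg, carrying full precision between legs.
Leg 1: from (-54.3337°, 179.8433°), δ = 693.3/3440.065 = 0.201537 rad, θ = 286° → φ = -49.8014°, λ = 162.4983°.
Leg 2: from (-49.8014°, 162.4983°), δ = 2307.1/3440.065 = 0.670656 rad, θ = 327.9° → φ = -14.9850°, λ = 142.5062°.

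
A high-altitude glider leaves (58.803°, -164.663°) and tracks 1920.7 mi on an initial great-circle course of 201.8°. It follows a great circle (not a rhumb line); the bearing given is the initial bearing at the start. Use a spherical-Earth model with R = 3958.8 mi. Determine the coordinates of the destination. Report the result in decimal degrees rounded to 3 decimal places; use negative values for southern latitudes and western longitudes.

δ = 1920.7/3958.8 = 0.485172 rad (27.7983°).
Start latitude φ₁ = 1.026306 rad; initial bearing θ = 3.522074 rad.
sin φ₂ = sin φ₁ cos δ + cos φ₁ sin δ cos θ = (0.855391)(0.884595) + (0.517982)(0.466361)(-0.928486) = 0.532383
φ₂ = asin(0.532383) = 0.561414 rad = 32.167°.
For the longitude increment, Δλ = atan2( sin θ sin δ cos φ₁, cos δ − sin φ₁ sin φ₂ ) = atan2(-0.089710, 0.429198) = -11.806°.
λ₂ = λ₁ + Δλ = -176.469°.

latitude 32.167°, longitude -176.469°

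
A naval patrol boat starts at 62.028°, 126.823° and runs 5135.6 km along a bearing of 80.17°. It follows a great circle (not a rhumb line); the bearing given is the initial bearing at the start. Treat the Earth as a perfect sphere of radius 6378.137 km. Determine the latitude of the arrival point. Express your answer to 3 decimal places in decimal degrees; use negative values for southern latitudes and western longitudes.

Central angle δ = d/R = 0.805188 rad.
Start latitude φ₁ = 1.082593 rad; initial bearing θ = 1.399230 rad.
Applying the spherical law of cosines for sides, sin φ₂ = sin φ₁ cos δ + cos φ₁ sin δ cos θ = 0.669753, so φ₂ = 42.048°.
Then Δλ = atan2(0.333195, 0.101466) = 1.275195 rad, from sin θ sin δ cos φ₁ over cos δ − sin φ₁ sin φ₂.
λ₂ = 126.823° + 73.063° = 199.886°, normalized to (−180°, 180°] → -160.114°.

latitude 42.048°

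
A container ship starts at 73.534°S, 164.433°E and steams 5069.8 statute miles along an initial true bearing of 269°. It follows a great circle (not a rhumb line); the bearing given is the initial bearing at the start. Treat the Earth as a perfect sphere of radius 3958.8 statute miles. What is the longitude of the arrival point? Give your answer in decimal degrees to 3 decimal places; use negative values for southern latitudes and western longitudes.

Central angle δ = d/R = 1.280641 rad.
Converting: φ₁ = -1.283410 rad, θ = 4.694936 rad.
Applying the spherical law of cosines for sides, sin φ₂ = sin φ₁ cos δ + cos φ₁ sin δ cos θ = -0.279108, so φ₂ = -16.207°.
Δλ = atan2( sin θ sin δ cos φ₁ , cos δ − sin φ₁ sin φ₂ ) = atan2(-0.271557, 0.018440) = -1.502995 rad = -86.115°.
λ₂ = 164.433° + -86.115° = 78.318°.

longitude 78.318°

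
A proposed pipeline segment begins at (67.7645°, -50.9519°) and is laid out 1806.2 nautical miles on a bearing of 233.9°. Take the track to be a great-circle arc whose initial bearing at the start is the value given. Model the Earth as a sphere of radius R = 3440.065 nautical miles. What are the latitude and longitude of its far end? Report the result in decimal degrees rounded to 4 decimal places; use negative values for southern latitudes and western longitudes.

latitude 43.5663°, longitude -84.9357°

The arc subtends δ = 1806.2/3440.065 = 0.525048 rad at the centre.
With φ₁ = 67.7645° = 1.182714 rad and θ = 233.9° = 4.082325 rad:
sin φ₂ = sin φ₁ cos δ + cos φ₁ sin δ cos θ = (0.925636)(0.865300) + (0.378414)(0.501255)(-0.589196) = 0.689193
φ₂ = asin(0.689193) = 0.760375 rad = 43.5663°.
Then Δλ = atan2(-0.153261, 0.227358) = -0.593129 rad, from sin θ sin δ cos φ₁ over cos δ − sin φ₁ sin φ₂.
λ₂ = λ₁ + Δλ = -84.9357°.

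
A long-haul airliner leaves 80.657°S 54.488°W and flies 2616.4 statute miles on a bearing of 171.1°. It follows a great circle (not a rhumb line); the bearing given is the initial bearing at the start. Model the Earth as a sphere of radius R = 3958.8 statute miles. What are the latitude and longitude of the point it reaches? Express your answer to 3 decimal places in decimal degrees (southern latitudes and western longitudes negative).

Central angle δ = d/R = 0.660907 rad.
Converting: φ₁ = -1.407730 rad, θ = 2.986258 rad.
Destination latitude: φ₂ = arcsin( sin φ₁ cos δ + cos φ₁ sin δ cos θ ) = arcsin(-0.877416) = -61.332°.
For the longitude increment, Δλ = atan2( sin θ sin δ cos φ₁, cos δ − sin φ₁ sin φ₂ ) = atan2(0.015417, -0.076340) = 168.582°.
Hence λ₂ = -54.488° + 168.582° = 114.094°.

latitude -61.332°, longitude 114.094°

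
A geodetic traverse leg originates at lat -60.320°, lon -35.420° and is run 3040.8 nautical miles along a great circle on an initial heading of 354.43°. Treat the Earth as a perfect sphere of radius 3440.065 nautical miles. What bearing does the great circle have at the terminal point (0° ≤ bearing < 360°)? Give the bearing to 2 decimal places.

δ = 3040.8/3440.065 = 0.883937 rad (50.6458°).
With φ₁ = -60.320° = -1.052783 rad and θ = 354.43° = 6.185970 rad:
sin φ₂ = sin φ₁ cos δ + cos φ₁ sin δ cos θ = (-0.868804)(0.634112) + (0.495155)(0.773241)(0.995278) = -0.169852
φ₂ = asin(-0.169852) = -0.170680 rad = -9.779°.
Δλ = atan2( sin θ sin δ cos φ₁ , cos δ − sin φ₁ sin φ₂ ) = atan2(-0.037162, 0.486543) = -0.076233 rad = -4.368°.
Hence λ₂ = -35.420° + -4.368° = -39.788°.
The forward bearing on arrival equals the back-azimuth from the destination plus 180°.
Back-azimuth from P₂ (-9.78°, -39.79°) to P₁ (-60.32°, -35.42°), with Δλ' = λ₁ − λ₂ = 4.37°: atan2( sin Δλ' cos φ₁ , cos φ₂ sin φ₁ − sin φ₂ cos φ₁ cos Δλ' ) = 177.20°.
Final bearing = (177.20° + 180°) mod 360° = 357.20°.

final bearing 357.20°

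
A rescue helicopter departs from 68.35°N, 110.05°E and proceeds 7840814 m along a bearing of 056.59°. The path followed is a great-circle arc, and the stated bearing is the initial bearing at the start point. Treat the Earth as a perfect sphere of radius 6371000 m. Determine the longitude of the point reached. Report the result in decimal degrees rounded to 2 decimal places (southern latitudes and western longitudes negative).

Angular distance δ = d/R = 7840814 / 6371000 = 1.230704 rad.
Converting: φ₁ = 1.192933 rad, θ = 0.987682 rad.
sin φ₂ = sin φ₁ cos δ + cos φ₁ sin δ cos θ = (0.929455)(0.333574) + (0.368936)(0.942724)(0.550626) = 0.501553
φ₂ = asin(0.501553) = 0.525393 rad = 30.10°.
Then Δλ = atan2(0.290330, -0.132596) = 1.999215 rad, from sin θ sin δ cos φ₁ over cos δ − sin φ₁ sin φ₂.
λ₂ = 110.05° + 114.55° = 224.60°, normalized to (−180°, 180°] → -135.40°.

longitude -135.40°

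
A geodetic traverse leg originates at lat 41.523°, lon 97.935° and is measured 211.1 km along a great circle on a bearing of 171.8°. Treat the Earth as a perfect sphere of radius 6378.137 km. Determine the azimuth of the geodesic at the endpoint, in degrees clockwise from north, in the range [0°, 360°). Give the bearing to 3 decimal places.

final bearing 172.029°

Angular distance δ = d/R = 211.1 / 6378.137 = 0.033097 rad.
With φ₁ = 41.523° = 0.724713 rad and θ = 171.8° = 2.998476 rad:
Applying the spherical law of cosines for sides, sin φ₂ = sin φ₁ cos δ + cos φ₁ sin δ cos θ = 0.638036, so φ₂ = 39.646°.
Δλ = atan2( sin θ sin δ cos φ₁ , cos δ − sin φ₁ sin φ₂ ) = atan2(0.003534, 0.576485) = 0.006130 rad = 0.351°.
λ₂ = λ₁ + Δλ = 98.286°.
The forward bearing on arrival equals the back-azimuth from the destination plus 180°.
Back-azimuth from P₂ (39.646°, 98.286°) to P₁ (41.523°, 97.935°), with Δλ' = λ₁ − λ₂ = -0.351°: atan2( sin Δλ' cos φ₁ , cos φ₂ sin φ₁ − sin φ₂ cos φ₁ cos Δλ' ) = 352.029°.
Final bearing = (352.029° + 180°) mod 360° = 172.029°.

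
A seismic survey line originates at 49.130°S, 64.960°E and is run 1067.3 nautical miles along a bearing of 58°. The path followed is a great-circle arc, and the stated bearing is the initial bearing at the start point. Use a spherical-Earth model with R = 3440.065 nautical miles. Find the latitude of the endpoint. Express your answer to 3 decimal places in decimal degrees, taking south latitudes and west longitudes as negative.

latitude -37.896°

δ = 1067.3/3440.065 = 0.310256 rad (17.7763°).
Start latitude φ₁ = -0.857480 rad; initial bearing θ = 1.012291 rad.
Applying the spherical law of cosines for sides, sin φ₂ = sin φ₁ cos δ + cos φ₁ sin δ cos θ = -0.614228, so φ₂ = -37.896°.
For the longitude increment, Δλ = atan2( sin θ sin δ cos φ₁, cos δ − sin φ₁ sin φ₂ ) = atan2(0.169417, 0.487778) = 19.153°.
λ₂ = λ₁ + Δλ = 84.113°.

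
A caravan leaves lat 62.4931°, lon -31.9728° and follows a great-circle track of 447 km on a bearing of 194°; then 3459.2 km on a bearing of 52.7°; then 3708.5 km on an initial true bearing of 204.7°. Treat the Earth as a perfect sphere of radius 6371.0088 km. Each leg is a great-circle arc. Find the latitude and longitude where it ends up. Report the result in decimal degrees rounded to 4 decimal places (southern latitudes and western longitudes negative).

latitude 31.5143°, longitude 16.9759°

Apply the spherical direct solution leg by leg, carrying full precision between legs.
Leg 1: from (62.4931°, -31.9728°), δ = 447/6371.0088 = 0.070162 rad, θ = 194° → φ = 58.5787°, λ = -33.8371°.
Leg 2: from (58.5787°, -33.8371°), δ = 3459.2/6371.0088 = 0.542960 rad, θ = 52.7° → φ = 63.3619°, λ = 32.6090°.
Leg 3: from (63.3619°, 32.6090°), δ = 3708.5/6371.0088 = 0.582090 rad, θ = 204.7° → φ = 31.5143°, λ = 16.9759°.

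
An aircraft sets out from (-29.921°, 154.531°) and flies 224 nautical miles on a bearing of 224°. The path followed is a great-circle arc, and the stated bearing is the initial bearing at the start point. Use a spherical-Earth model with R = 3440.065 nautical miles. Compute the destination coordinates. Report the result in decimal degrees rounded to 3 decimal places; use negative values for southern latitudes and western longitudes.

latitude -32.569°, longitude 151.456°

Central angle δ = d/R = 0.065115 rad.
Start latitude φ₁ = -0.522220 rad; initial bearing θ = 3.909538 rad.
Destination latitude: φ₂ = arcsin( sin φ₁ cos δ + cos φ₁ sin δ cos θ ) = arcsin(-0.538316) = -32.569°.
Then Δλ = atan2(-0.039176, 0.729366) = -0.053661 rad, from sin θ sin δ cos φ₁ over cos δ − sin φ₁ sin φ₂.
Hence λ₂ = 154.531° + -3.075° = 151.456°.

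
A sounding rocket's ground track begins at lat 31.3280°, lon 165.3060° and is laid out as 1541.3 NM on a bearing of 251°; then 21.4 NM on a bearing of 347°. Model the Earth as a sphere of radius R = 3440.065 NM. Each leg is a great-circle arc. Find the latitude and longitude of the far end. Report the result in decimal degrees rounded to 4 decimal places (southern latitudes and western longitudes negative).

Apply the spherical direct solution leg by leg, carrying full precision between legs.
Leg 1: from (31.3280°, 165.3060°), δ = 1541.3/3440.065 = 0.448044 rad, θ = 251° → φ = 20.3737°, λ = 139.3975°.
Leg 2: from (20.3737°, 139.3975°), δ = 21.4/3440.065 = 0.006221 rad, θ = 347° → φ = 20.7210°, λ = 139.3117°.

latitude 20.7210°, longitude 139.3117°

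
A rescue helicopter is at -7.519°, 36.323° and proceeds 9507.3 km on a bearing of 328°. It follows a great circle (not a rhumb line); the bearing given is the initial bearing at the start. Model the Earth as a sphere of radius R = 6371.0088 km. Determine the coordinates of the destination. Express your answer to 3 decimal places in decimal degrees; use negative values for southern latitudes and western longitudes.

Angular distance δ = d/R = 9507.3 / 6371.0088 = 1.492275 rad.
With φ₁ = -7.519° = -0.131231 rad and θ = 328° = 5.724680 rad:
sin φ₂ = sin φ₁ cos δ + cos φ₁ sin δ cos θ = (-0.130855)(0.078440) + (0.991402)(0.996919)(0.848048) = 0.827901
φ₂ = asin(0.827901) = 0.975356 rad = 55.884°.
Δλ = atan2( sin θ sin δ cos φ₁ , cos δ − sin φ₁ sin φ₂ ) = atan2(-0.523744, 0.186775) = -1.228240 rad = -70.373°.
λ₂ = λ₁ + Δλ = -34.050°.

latitude 55.884°, longitude -34.050°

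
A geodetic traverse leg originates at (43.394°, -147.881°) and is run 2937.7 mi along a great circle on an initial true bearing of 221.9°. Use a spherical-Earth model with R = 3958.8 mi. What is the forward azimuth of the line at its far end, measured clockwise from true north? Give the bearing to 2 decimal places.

Angular distance δ = d/R = 2937.7 / 3958.8 = 0.742068 rad.
Start latitude φ₁ = 0.757368 rad; initial bearing θ = 3.872886 rad.
Destination latitude: φ₂ = arcsin( sin φ₁ cos δ + cos φ₁ sin δ cos θ ) = arcsin(0.140862) = 8.098°.
Then Δλ = atan2(-0.327958, 0.640298) = -0.473356 rad, from sin θ sin δ cos φ₁ over cos δ − sin φ₁ sin φ₂.
Hence λ₂ = -147.881° + -27.121° = -175.002°.
The forward bearing on arrival equals the back-azimuth from the destination plus 180°.
Back-azimuth from P₂ (8.10°, -175.00°) to P₁ (43.39°, -147.88°), with Δλ' = λ₁ − λ₂ = 27.12°: atan2( sin Δλ' cos φ₁ , cos φ₂ sin φ₁ − sin φ₂ cos φ₁ cos Δλ' ) = 29.35°.
Final bearing = (29.35° + 180°) mod 360° = 209.35°.

final bearing 209.35°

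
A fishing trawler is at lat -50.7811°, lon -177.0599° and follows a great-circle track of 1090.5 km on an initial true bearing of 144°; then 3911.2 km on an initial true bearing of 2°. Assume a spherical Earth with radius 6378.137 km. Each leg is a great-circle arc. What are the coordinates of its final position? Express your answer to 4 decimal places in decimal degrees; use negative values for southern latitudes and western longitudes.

latitude -23.1397°, longitude -164.8485°

Apply the spherical direct solution leg by leg, carrying full precision between legs.
Leg 1: from (-50.7811°, -177.0599°), δ = 1090.5/6378.137 = 0.170975 rad, θ = 144° → φ = -58.2631°, λ = -166.1000°.
Leg 2: from (-58.2631°, -166.1000°), δ = 3911.2/6378.137 = 0.613220 rad, θ = 2° → φ = -23.1397°, λ = -164.8485°.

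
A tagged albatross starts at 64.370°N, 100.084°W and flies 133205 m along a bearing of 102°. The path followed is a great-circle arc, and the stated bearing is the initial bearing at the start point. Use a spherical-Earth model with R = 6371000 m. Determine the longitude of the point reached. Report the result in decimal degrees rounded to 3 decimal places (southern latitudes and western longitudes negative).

The arc subtends δ = 133205/6371000 = 0.020908 rad at the centre.
Start latitude φ₁ = 1.123468 rad; initial bearing θ = 1.780236 rad.
sin φ₂ = sin φ₁ cos δ + cos φ₁ sin δ cos θ = (0.901606)(0.999781) + (0.432558)(0.020906)(-0.207912) = 0.899529
φ₂ = asin(0.899529) = 1.118690 rad = 64.096°.
For the longitude increment, Δλ = atan2( sin θ sin δ cos φ₁, cos δ − sin φ₁ sin φ₂ ) = atan2(0.008846, 0.188761) = 2.683°.
Hence λ₂ = -100.084° + 2.683° = -97.401°.

longitude -97.401°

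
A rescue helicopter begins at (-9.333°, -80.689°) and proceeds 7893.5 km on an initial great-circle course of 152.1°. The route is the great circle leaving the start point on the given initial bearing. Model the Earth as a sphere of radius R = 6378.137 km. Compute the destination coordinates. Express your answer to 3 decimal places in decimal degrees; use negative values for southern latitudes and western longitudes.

latitude -61.300°, longitude -13.646°

Central angle δ = d/R = 1.237587 rad.
Converting: φ₁ = -0.162892 rad, θ = 2.654646 rad.
Applying the spherical law of cosines for sides, sin φ₂ = sin φ₁ cos δ + cos φ₁ sin δ cos θ = -0.877144, so φ₂ = -61.300°.
For the longitude increment, Δλ = atan2( sin θ sin δ cos φ₁, cos δ − sin φ₁ sin φ₂ ) = atan2(0.436339, 0.184829) = 67.043°.
λ₂ = λ₁ + Δλ = -13.646°.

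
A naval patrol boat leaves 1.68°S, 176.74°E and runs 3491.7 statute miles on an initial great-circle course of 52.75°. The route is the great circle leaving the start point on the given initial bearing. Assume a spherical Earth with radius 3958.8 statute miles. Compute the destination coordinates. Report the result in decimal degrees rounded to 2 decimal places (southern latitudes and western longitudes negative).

latitude 26.65°, longitude -139.82°

δ = 3491.7/3958.8 = 0.882010 rad (50.5354°).
Converting: φ₁ = -0.029322 rad, θ = 0.920661 rad.
Destination latitude: φ₂ = arcsin( sin φ₁ cos δ + cos φ₁ sin δ cos θ ) = arcsin(0.448463) = 26.65°.
For the longitude increment, Δλ = atan2( sin θ sin δ cos φ₁, cos δ − sin φ₁ sin φ₂ ) = atan2(0.614264, 0.648749) = 43.44°.
λ₂ = 176.74° + 43.44° = 220.18°, normalized to (−180°, 180°] → -139.82°.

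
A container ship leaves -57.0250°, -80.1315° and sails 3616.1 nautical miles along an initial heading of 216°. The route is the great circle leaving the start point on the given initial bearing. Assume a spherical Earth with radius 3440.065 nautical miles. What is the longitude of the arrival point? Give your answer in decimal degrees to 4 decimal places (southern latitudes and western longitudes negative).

The arc subtends δ = 3616.1/3440.065 = 1.051172 rad at the centre.
Converting: φ₁ = -0.995274 rad, θ = 3.769911 rad.
Applying the spherical law of cosines for sides, sin φ₂ = sin φ₁ cos δ + cos φ₁ sin δ cos θ = -0.798769, so φ₂ = -53.0127°.
Δλ = atan2( sin θ sin δ cos φ₁ , cos δ − sin φ₁ sin φ₂ ) = atan2(-0.277689, -0.173540) = -2.129355 rad = -122.0030°.
λ₂ = -80.1315° + -122.0030° = -202.1345°, normalized to (−180°, 180°] → 157.8655°.

longitude 157.8655°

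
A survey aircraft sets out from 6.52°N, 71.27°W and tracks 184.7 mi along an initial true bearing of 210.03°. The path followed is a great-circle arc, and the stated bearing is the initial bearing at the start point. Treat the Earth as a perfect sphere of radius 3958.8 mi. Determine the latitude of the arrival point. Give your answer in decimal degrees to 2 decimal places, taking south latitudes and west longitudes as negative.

δ = 184.7/3958.8 = 0.046656 rad (2.6732°).
Start latitude φ₁ = 0.113795 rad; initial bearing θ = 3.665715 rad.
sin φ₂ = sin φ₁ cos δ + cos φ₁ sin δ cos θ = (0.113550)(0.998912) + (0.993532)(0.046639)(-0.865763) = 0.073310
φ₂ = asin(0.073310) = 0.073375 rad = 4.20°.
Then Δλ = atan2(-0.023189, 0.990588) = -0.023406 rad, from sin θ sin δ cos φ₁ over cos δ − sin φ₁ sin φ₂.
λ₂ = λ₁ + Δλ = -72.61°.

latitude 4.20°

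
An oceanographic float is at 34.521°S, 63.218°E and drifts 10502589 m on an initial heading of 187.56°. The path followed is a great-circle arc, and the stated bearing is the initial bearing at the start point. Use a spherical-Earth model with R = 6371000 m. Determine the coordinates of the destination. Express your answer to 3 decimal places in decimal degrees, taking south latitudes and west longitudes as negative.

Central angle δ = d/R = 1.648499 rad.
Converting: φ₁ = -0.602505 rad, θ = 3.273540 rad.
Destination latitude: φ₂ = arcsin( sin φ₁ cos δ + cos φ₁ sin δ cos θ ) = arcsin(-0.770302) = -50.381°.
For the longitude increment, Δλ = atan2( sin θ sin δ cos φ₁, cos δ − sin φ₁ sin φ₂ ) = atan2(-0.108071, -0.514161) = -168.130°.
λ₂ = λ₁ + Δλ = -104.912°.

latitude -50.381°, longitude -104.912°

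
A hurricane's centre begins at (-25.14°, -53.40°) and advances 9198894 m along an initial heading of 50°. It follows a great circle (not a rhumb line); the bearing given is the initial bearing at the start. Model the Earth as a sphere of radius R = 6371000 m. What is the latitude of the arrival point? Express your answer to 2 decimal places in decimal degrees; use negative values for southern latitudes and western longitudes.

δ = 9198894/6371000 = 1.443870 rad (82.7276°).
With φ₁ = -25.14° = -0.438776 rad and θ = 50° = 0.872665 rad:
Destination latitude: φ₂ = arcsin( sin φ₁ cos δ + cos φ₁ sin δ cos θ ) = arcsin(0.523439) = 31.56°.
Δλ = atan2( sin θ sin δ cos φ₁ , cos δ − sin φ₁ sin φ₂ ) = atan2(0.687900, 0.348960) = 1.101340 rad = 63.10°.
λ₂ = λ₁ + Δλ = 9.70°.

latitude 31.56°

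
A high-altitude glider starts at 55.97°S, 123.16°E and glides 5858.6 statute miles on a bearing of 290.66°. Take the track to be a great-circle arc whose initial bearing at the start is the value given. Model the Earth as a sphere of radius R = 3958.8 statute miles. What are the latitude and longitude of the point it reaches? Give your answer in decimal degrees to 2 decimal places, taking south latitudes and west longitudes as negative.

latitude 6.97°, longitude 53.31°

δ = 5858.6/3958.8 = 1.479893 rad (84.7916°).
Converting: φ₁ = -0.976861 rad, θ = 5.072974 rad.
Applying the spherical law of cosines for sides, sin φ₂ = sin φ₁ cos δ + cos φ₁ sin δ cos θ = 0.121401, so φ₂ = 6.97°.
Then Δλ = atan2(-0.521476, 0.191389) = -1.219045 rad, from sin θ sin δ cos φ₁ over cos δ − sin φ₁ sin φ₂.
Hence λ₂ = 123.16° + -69.85° = 53.31°.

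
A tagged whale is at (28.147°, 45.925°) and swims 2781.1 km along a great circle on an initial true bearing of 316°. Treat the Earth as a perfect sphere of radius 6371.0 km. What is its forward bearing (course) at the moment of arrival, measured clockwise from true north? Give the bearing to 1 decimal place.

The arc subtends δ = 2781.1/6371 = 0.436525 rad at the centre.
Start latitude φ₁ = 0.491258 rad; initial bearing θ = 5.515240 rad.
Applying the spherical law of cosines for sides, sin φ₂ = sin φ₁ cos δ + cos φ₁ sin δ cos θ = 0.695664, so φ₂ = 44.080°.
For the longitude increment, Δλ = atan2( sin θ sin δ cos φ₁, cos δ − sin φ₁ sin φ₂ ) = atan2(-0.258964, 0.578057) = -24.132°.
λ₂ = λ₁ + Δλ = 21.793°.
The forward bearing on arrival equals the back-azimuth from the destination plus 180°.
Back-azimuth from P₂ (44.1°, 21.8°) to P₁ (28.1°, 45.9°), with Δλ' = λ₁ − λ₂ = 24.1°: atan2( sin Δλ' cos φ₁ , cos φ₂ sin φ₁ − sin φ₂ cos φ₁ cos Δλ' ) = 121.5°.
Final bearing = (121.5° + 180°) mod 360° = 301.5°.

final bearing 301.5°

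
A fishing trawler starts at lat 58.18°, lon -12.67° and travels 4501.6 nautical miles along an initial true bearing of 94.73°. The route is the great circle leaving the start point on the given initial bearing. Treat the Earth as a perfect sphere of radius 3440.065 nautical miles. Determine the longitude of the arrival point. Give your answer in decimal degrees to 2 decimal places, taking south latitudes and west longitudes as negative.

Central angle δ = d/R = 1.308580 rad.
With φ₁ = 58.18° = 1.015433 rad and θ = 94.73° = 1.653350 rad:
Applying the spherical law of cosines for sides, sin φ₂ = sin φ₁ cos δ + cos φ₁ sin δ cos θ = 0.178272, so φ₂ = 10.27°.
Δλ = atan2( sin θ sin δ cos φ₁ , cos δ − sin φ₁ sin φ₂ ) = atan2(0.507496, 0.107743) = 1.361600 rad = 78.01°.
λ₂ = -12.67° + 78.01° = 65.34°.

longitude 65.34°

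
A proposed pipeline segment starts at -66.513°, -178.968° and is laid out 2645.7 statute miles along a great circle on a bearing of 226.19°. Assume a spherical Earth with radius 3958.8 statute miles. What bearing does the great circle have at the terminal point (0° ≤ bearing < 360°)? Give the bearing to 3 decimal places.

Central angle δ = d/R = 0.668309 rad.
Converting: φ₁ = -1.160871 rad, θ = 3.947760 rad.
Applying the spherical law of cosines for sides, sin φ₂ = sin φ₁ cos δ + cos φ₁ sin δ cos θ = -0.890807, so φ₂ = -62.975°.
Δλ = atan2( sin θ sin δ cos φ₁ , cos δ − sin φ₁ sin φ₂ ) = atan2(-0.178216, -0.032133) = -1.749186 rad = -100.221°.
λ₂ = -178.968° + -100.221° = -279.189°, normalized to (−180°, 180°] → 80.811°.
The forward bearing on arrival equals the back-azimuth from the destination plus 180°.
Back-azimuth from P₂ (-62.975°, 80.811°) to P₁ (-66.513°, -178.968°), with Δλ' = λ₁ − λ₂ = -259.779°: atan2( sin Δλ' cos φ₁ , cos φ₂ sin φ₁ − sin φ₂ cos φ₁ cos Δλ' ) = 140.732°.
Final bearing = (140.732° + 180°) mod 360° = 320.732°.

final bearing 320.732°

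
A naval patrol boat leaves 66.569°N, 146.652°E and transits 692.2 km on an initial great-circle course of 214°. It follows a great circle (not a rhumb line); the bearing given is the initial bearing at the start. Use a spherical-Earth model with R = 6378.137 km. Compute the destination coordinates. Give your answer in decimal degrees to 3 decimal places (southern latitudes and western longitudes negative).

The arc subtends δ = 692.2/6378.137 = 0.108527 rad at the centre.
Converting: φ₁ = 1.161848 rad, θ = 3.735005 rad.
Destination latitude: φ₂ = arcsin( sin φ₁ cos δ + cos φ₁ sin δ cos θ ) = arcsin(0.876434) = 61.215°.
For the longitude increment, Δλ = atan2( sin θ sin δ cos φ₁, cos δ − sin φ₁ sin φ₂ ) = atan2(-0.024085, 0.189953) = -7.226°.
λ₂ = λ₁ + Δλ = 139.426°.

latitude 61.215°, longitude 139.426°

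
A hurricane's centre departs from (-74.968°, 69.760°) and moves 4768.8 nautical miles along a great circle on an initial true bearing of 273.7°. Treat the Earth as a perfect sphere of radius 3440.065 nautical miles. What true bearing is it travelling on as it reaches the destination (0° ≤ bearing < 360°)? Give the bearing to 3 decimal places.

Central angle δ = d/R = 1.386253 rad.
Start latitude φ₁ = -1.308438 rad; initial bearing θ = 4.776966 rad.
sin φ₂ = sin φ₁ cos δ + cos φ₁ sin δ cos θ = (-0.965781)(0.183498) + (0.259358)(0.983020)(0.064532) = -0.160766
φ₂ = asin(-0.160766) = -0.161467 rad = -9.251°.
Then Δλ = atan2(-0.254423, 0.028233) = -1.460279 rad, from sin θ sin δ cos φ₁ over cos δ − sin φ₁ sin φ₂.
Hence λ₂ = 69.760° + -83.668° = -13.908°.
The forward bearing on arrival equals the back-azimuth from the destination plus 180°.
Back-azimuth from P₂ (-9.251°, -13.908°) to P₁ (-74.968°, 69.760°), with Δλ' = λ₁ − λ₂ = 83.668°: atan2( sin Δλ' cos φ₁ , cos φ₂ sin φ₁ − sin φ₂ cos φ₁ cos Δλ' ) = 164.798°.
Final bearing = (164.798° + 180°) mod 360° = 344.798°.

final bearing 344.798°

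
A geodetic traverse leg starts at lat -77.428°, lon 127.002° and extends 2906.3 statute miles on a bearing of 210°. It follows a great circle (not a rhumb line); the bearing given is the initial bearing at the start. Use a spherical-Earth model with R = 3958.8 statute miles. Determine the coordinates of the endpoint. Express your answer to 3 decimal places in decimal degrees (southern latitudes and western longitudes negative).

Central angle δ = d/R = 0.734137 rad.
Converting: φ₁ = -1.351374 rad, θ = 3.665191 rad.
sin φ₂ = sin φ₁ cos δ + cos φ₁ sin δ cos θ = (-0.976023)(0.742409) + (0.217666)(0.669946)(-0.866025) = -0.850897
φ₂ = asin(-0.850897) = -1.017690 rad = -58.309°.
For the longitude increment, Δλ = atan2( sin θ sin δ cos φ₁, cos δ − sin φ₁ sin φ₂ ) = atan2(-0.072912, -0.088086) = -140.384°.
λ₂ = 127.002° + -140.384° = -13.382°.

latitude -58.309°, longitude -13.382°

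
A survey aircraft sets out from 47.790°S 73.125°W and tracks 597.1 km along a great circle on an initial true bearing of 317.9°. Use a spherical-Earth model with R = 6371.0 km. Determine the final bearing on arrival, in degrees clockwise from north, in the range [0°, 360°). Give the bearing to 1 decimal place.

Central angle δ = d/R = 0.093722 rad.
With φ₁ = -47.790° = -0.834093 rad and θ = 317.9° = 5.548402 rad:
Applying the spherical law of cosines for sides, sin φ₂ = sin φ₁ cos δ + cos φ₁ sin δ cos θ = -0.690785, so φ₂ = -43.692°.
Δλ = atan2( sin θ sin δ cos φ₁ , cos δ − sin φ₁ sin φ₂ ) = atan2(-0.042153, 0.483955) = -0.086881 rad = -4.978°.
λ₂ = λ₁ + Δλ = -78.103°.
The forward bearing on arrival equals the back-azimuth from the destination plus 180°.
Back-azimuth from P₂ (-43.7°, -78.1°) to P₁ (-47.8°, -73.1°), with Δλ' = λ₁ − λ₂ = 5.0°: atan2( sin Δλ' cos φ₁ , cos φ₂ sin φ₁ − sin φ₂ cos φ₁ cos Δλ' ) = 141.5°.
Final bearing = (141.5° + 180°) mod 360° = 321.5°.

final bearing 321.5°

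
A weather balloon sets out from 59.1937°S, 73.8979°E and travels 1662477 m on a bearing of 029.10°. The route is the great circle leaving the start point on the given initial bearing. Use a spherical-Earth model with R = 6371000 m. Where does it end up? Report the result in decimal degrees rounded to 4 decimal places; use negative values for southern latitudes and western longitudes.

Angular distance δ = d/R = 1662477 / 6371000 = 0.260944 rad.
Converting: φ₁ = -1.033125 rad, θ = 0.507891 rad.
Applying the spherical law of cosines for sides, sin φ₂ = sin φ₁ cos δ + cos φ₁ sin δ cos θ = -0.714377, so φ₂ = -45.5922°.
Δλ = atan2( sin θ sin δ cos φ₁ , cos δ − sin φ₁ sin φ₂ ) = atan2(0.064258, 0.352566) = 0.180281 rad = 10.3293°.
λ₂ = λ₁ + Δλ = 84.2272°.

latitude -45.5922°, longitude 84.2272°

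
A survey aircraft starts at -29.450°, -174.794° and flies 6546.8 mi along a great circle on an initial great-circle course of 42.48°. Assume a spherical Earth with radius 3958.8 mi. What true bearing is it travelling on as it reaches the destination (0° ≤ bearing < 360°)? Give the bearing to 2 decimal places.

The arc subtends δ = 6546.8/3958.8 = 1.653733 rad at the centre.
Start latitude φ₁ = -0.513999 rad; initial bearing θ = 0.741416 rad.
Applying the spherical law of cosines for sides, sin φ₂ = sin φ₁ cos δ + cos φ₁ sin δ cos θ = 0.680738, so φ₂ = 42.901°.
For the longitude increment, Δλ = atan2( sin θ sin δ cos φ₁, cos δ − sin φ₁ sin φ₂ ) = atan2(0.586048, 0.251852) = 66.745°.
Hence λ₂ = -174.794° + 66.745° = -108.049°.
The forward bearing on arrival equals the back-azimuth from the destination plus 180°.
Back-azimuth from P₂ (42.90°, -108.05°) to P₁ (-29.45°, -174.79°), with Δλ' = λ₁ − λ₂ = -66.74°: atan2( sin Δλ' cos φ₁ , cos φ₂ sin φ₁ − sin φ₂ cos φ₁ cos Δλ' ) = 233.40°.
Final bearing = (233.40° + 180°) mod 360° = 53.40°.

final bearing 53.40°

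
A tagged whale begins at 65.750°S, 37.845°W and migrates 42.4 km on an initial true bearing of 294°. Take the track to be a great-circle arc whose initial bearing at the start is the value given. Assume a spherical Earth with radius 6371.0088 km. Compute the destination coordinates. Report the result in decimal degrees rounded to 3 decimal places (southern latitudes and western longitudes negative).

latitude -65.593°, longitude -38.688°

The arc subtends δ = 42.4/6371.0088 = 0.006655 rad at the centre.
Converting: φ₁ = -1.147554 rad, θ = 5.131268 rad.
sin φ₂ = sin φ₁ cos δ + cos φ₁ sin δ cos θ = (-0.911762)(0.999978) + (0.410719)(0.006655)(0.406737) = -0.910630
φ₂ = asin(-0.910630) = -1.144806 rad = -65.593°.
Δλ = atan2( sin θ sin δ cos φ₁ , cos δ − sin φ₁ sin φ₂ ) = atan2(-0.002497, 0.169700) = -0.014714 rad = -0.843°.
Hence λ₂ = -37.845° + -0.843° = -38.688°.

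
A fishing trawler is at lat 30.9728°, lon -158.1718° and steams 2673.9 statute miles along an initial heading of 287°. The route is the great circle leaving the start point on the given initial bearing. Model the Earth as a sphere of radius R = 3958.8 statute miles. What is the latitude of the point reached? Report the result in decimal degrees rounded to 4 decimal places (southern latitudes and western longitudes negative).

Angular distance δ = d/R = 2673.9 / 3958.8 = 0.675432 rad.
With φ₁ = 30.9728° = 0.540577 rad and θ = 287° = 5.009095 rad:
Destination latitude: φ₂ = arcsin( sin φ₁ cos δ + cos φ₁ sin δ cos θ ) = arcsin(0.558373) = 33.9433°.
Δλ = atan2( sin θ sin δ cos φ₁ , cos δ − sin φ₁ sin φ₂ ) = atan2(-0.512659, 0.493081) = -0.804862 rad = -46.1152°.
λ₂ = -158.1718° + -46.1152° = -204.2870°, normalized to (−180°, 180°] → 155.7130°.

latitude 33.9433°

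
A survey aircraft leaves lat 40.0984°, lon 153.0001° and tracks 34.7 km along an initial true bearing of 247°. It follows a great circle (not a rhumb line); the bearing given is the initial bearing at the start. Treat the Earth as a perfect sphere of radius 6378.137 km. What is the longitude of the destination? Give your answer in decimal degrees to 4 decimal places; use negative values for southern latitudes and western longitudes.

The arc subtends δ = 34.7/6378.137 = 0.005440 rad at the centre.
Converting: φ₁ = 0.699849 rad, θ = 4.310963 rad.
Destination latitude: φ₂ = arcsin( sin φ₁ cos δ + cos φ₁ sin δ cos θ ) = arcsin(0.642467) = 39.9760°.
Then Δλ = atan2(-0.003831, 0.586171) = -0.006535 rad, from sin θ sin δ cos φ₁ over cos δ − sin φ₁ sin φ₂.
Hence λ₂ = 153.0001° + -0.3744° = 152.6257°.

longitude 152.6257°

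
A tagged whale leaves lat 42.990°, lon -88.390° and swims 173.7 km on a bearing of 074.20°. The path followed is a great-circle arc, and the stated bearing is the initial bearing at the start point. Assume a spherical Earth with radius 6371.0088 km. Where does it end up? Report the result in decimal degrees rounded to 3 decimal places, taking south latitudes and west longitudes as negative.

The arc subtends δ = 173.7/6371.0088 = 0.027264 rad at the centre.
Start latitude φ₁ = 0.750317 rad; initial bearing θ = 1.295034 rad.
Destination latitude: φ₂ = arcsin( sin φ₁ cos δ + cos φ₁ sin δ cos θ ) = arcsin(0.687047) = 43.397°.
For the longitude increment, Δλ = atan2( sin θ sin δ cos φ₁, cos δ − sin φ₁ sin φ₂ ) = atan2(0.019187, 0.531151) = 2.069°.
Hence λ₂ = -88.390° + 2.069° = -86.321°.

latitude 43.397°, longitude -86.321°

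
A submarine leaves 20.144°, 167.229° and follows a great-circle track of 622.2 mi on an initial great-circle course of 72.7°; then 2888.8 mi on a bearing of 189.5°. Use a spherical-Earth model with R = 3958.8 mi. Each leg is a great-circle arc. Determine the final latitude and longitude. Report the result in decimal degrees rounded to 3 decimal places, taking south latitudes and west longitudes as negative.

Apply the spherical direct solution leg by leg, carrying full precision between legs.
Leg 1: from (20.144°, 167.229°), δ = 622.2/3958.8 = 0.157169 rad, θ = 72.7° → φ = 22.571°, λ = 176.543°.
Leg 2: from (22.571°, 176.543°), δ = 2888.8/3958.8 = 0.729716 rad, θ = 189.5° → φ = -18.727°, λ = 169.871°.

latitude -18.727°, longitude 169.871°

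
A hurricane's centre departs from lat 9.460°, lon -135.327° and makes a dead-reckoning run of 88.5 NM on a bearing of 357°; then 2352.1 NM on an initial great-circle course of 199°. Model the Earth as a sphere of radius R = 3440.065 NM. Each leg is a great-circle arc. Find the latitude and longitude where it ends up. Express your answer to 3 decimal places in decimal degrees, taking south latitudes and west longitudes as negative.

Apply the spherical direct solution leg by leg, carrying full precision between legs.
Leg 1: from (9.460°, -135.327°), δ = 88.5/3440.065 = 0.025726 rad, θ = 357° → φ = 10.932°, λ = -135.406°.
Leg 2: from (10.932°, -135.406°), δ = 2352.1/3440.065 = 0.683737 rad, θ = 199° → φ = -26.067°, λ = -148.641°.

latitude -26.067°, longitude -148.641°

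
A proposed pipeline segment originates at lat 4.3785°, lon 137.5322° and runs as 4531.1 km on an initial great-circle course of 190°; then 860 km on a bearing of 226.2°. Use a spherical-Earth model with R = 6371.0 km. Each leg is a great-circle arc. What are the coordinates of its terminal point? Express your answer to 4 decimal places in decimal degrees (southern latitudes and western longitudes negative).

latitude -40.8049°, longitude 122.1391°

Apply the spherical direct solution leg by leg, carrying full precision between legs.
Leg 1: from (4.3785°, 137.5322°), δ = 4531.1/6371 = 0.711207 rad, θ = 190° → φ = -35.6702°, λ = 129.5118°.
Leg 2: from (-35.6702°, 129.5118°), δ = 860/6371 = 0.134987 rad, θ = 226.2° → φ = -40.8049°, λ = 122.1391°.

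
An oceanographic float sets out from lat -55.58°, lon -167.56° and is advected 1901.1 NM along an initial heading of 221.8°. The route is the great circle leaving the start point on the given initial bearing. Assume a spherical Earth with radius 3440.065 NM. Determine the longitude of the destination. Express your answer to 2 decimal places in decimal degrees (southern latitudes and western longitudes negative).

longitude 126.78°

The arc subtends δ = 1901.1/3440.065 = 0.552635 rad at the centre.
With φ₁ = -55.58° = -0.970054 rad and θ = 221.8° = 3.871140 rad:
sin φ₂ = sin φ₁ cos δ + cos φ₁ sin δ cos θ = (-0.824916)(0.851144) + (0.565255)(0.524932)(-0.745476) = -0.923321
φ₂ = asin(-0.923321) = -1.176639 rad = -67.42°.
Δλ = atan2( sin θ sin δ cos φ₁ , cos δ − sin φ₁ sin φ₂ ) = atan2(-0.197774, 0.089482) = -1.145909 rad = -65.66°.
λ₂ = -167.56° + -65.66° = -233.22°, normalized to (−180°, 180°] → 126.78°.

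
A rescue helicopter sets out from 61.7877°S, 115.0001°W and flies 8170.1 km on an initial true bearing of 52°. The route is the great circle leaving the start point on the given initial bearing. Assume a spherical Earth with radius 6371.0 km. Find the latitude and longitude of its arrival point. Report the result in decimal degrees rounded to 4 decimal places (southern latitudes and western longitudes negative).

The arc subtends δ = 8170.1/6371 = 1.282389 rad at the centre.
Converting: φ₁ = -1.078399 rad, θ = 0.907571 rad.
Applying the spherical law of cosines for sides, sin φ₂ = sin φ₁ cos δ + cos φ₁ sin δ cos θ = 0.028390, so φ₂ = 1.6269°.
Then Δλ = atan2(0.357138, 0.309443) = 0.856828 rad, from sin θ sin δ cos φ₁ over cos δ − sin φ₁ sin φ₂.
λ₂ = -115.0001° + 49.0926° = -65.9075°.

latitude 1.6269°, longitude -65.9075°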